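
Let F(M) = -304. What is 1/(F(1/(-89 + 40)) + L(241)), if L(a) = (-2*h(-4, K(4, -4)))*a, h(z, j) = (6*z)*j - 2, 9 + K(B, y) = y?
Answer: -1/149724 ≈ -6.6790e-6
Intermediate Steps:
K(B, y) = -9 + y
h(z, j) = -2 + 6*j*z (h(z, j) = 6*j*z - 2 = -2 + 6*j*z)
L(a) = -620*a (L(a) = (-2*(-2 + 6*(-9 - 4)*(-4)))*a = (-2*(-2 + 6*(-13)*(-4)))*a = (-2*(-2 + 312))*a = (-2*310)*a = -620*a)
1/(F(1/(-89 + 40)) + L(241)) = 1/(-304 - 620*241) = 1/(-304 - 149420) = 1/(-149724) = -1/149724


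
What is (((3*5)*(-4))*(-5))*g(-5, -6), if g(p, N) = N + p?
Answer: -3300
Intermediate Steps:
(((3*5)*(-4))*(-5))*g(-5, -6) = (((3*5)*(-4))*(-5))*(-6 - 5) = ((15*(-4))*(-5))*(-11) = -60*(-5)*(-11) = 300*(-11) = -3300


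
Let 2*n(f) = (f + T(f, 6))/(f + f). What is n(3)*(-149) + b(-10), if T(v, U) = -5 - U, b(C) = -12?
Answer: 262/3 ≈ 87.333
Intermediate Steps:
n(f) = (-11 + f)/(4*f) (n(f) = ((f + (-5 - 1*6))/(f + f))/2 = ((f + (-5 - 6))/((2*f)))/2 = ((f - 11)*(1/(2*f)))/2 = ((-11 + f)*(1/(2*f)))/2 = ((-11 + f)/(2*f))/2 = (-11 + f)/(4*f))
n(3)*(-149) + b(-10) = ((¼)*(-11 + 3)/3)*(-149) - 12 = ((¼)*(⅓)*(-8))*(-149) - 12 = -⅔*(-149) - 12 = 298/3 - 12 = 262/3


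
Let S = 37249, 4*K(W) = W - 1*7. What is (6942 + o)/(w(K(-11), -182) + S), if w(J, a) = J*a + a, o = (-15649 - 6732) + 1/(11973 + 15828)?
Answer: -214609819/526634343 ≈ -0.40751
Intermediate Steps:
K(W) = -7/4 + W/4 (K(W) = (W - 1*7)/4 = (W - 7)/4 = (-7 + W)/4 = -7/4 + W/4)
o = -622214180/27801 (o = -22381 + 1/27801 = -622214180/27801 ≈ -22381.)
w(J, a) = a + J*a
(6942 + o)/(w(K(-11), -182) + S) = (6942 - 622214180/27801)/(-182*(1 + (-7/4 + (1/4)*(-11))) + 37249) = -429219638/(27801*(-182*(1 + (-7/4 - 11/4)) + 37249)) = -429219638/(27801*(-182*(1 - 9/2) + 37249)) = -429219638/(27801*(-182*(-7/2) + 37249)) = -429219638/(27801*(637 + 37249)) = -429219638/27801/37886 = -429219638/27801*1/37886 = -214609819/526634343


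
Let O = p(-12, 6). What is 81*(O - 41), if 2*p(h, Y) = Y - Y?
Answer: -3321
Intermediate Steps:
p(h, Y) = 0 (p(h, Y) = (Y - Y)/2 = (½)*0 = 0)
O = 0
81*(O - 41) = 81*(0 - 41) = 81*(-41) = -3321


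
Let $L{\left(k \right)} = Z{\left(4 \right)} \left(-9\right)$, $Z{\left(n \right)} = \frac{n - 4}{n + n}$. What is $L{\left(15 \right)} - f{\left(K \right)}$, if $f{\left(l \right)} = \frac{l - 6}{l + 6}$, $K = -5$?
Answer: $11$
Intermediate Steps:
$Z{\left(n \right)} = \frac{-4 + n}{2 n}$
$f{\left(l \right)} = \frac{-6 + l}{6 + l}$
$L{\left(k \right)} = 0$ ($L{\left(k \right)} = \frac{-4 + 4}{2 \cdot 4} \left(-9\right) = \frac{1}{2} \cdot \frac{1}{4} \cdot 0 \left(-9\right) = 0 \left(-9\right) = 0$)
$L{\left(15 \right)} - f{\left(K \right)} = 0 - \frac{-6 - 5}{6 - 5} = 0 - 1^{-1} \left(-11\right) = 0 - 1 \left(-11\right) = 0 - -11 = 0 + 11 = 11$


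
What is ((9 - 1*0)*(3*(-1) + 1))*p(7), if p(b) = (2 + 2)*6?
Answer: -432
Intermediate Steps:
p(b) = 24 (p(b) = 4*6 = 24)
((9 - 1*0)*(3*(-1) + 1))*p(7) = ((9 - 1*0)*(3*(-1) + 1))*24 = ((9 + 0)*(-3 + 1))*24 = (9*(-2))*24 = -18*24 = -432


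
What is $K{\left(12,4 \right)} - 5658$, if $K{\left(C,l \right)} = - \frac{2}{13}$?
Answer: $- \frac{73556}{13} \approx -5658.2$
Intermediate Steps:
$K{\left(C,l \right)} = - \frac{2}{13}$ ($K{\left(C,l \right)} = \left(-2\right) \frac{1}{13} = - \frac{2}{13}$)
$K{\left(12,4 \right)} - 5658 = - \frac{2}{13} - 5658 = - \frac{73556}{13}$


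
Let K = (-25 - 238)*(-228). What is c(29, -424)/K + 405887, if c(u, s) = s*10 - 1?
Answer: 24338603827/59964 ≈ 4.0589e+5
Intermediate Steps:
c(u, s) = -1 + 10*s (c(u, s) = 10*s - 1 = -1 + 10*s)
K = 59964 (K = -263*(-228) = 59964)
c(29, -424)/K + 405887 = (-1 + 10*(-424))/59964 + 405887 = (-1 - 4240)*(1/59964) + 405887 = -4241*1/59964 + 405887 = -4241/59964 + 405887 = 24338603827/59964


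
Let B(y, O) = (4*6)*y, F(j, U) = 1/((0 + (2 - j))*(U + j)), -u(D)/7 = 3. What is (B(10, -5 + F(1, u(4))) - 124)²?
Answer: 13456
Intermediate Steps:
u(D) = -21 (u(D) = -7*3 = -21)
F(j, U) = 1/((2 - j)*(U + j))
B(y, O) = 24*y
(B(10, -5 + F(1, u(4))) - 124)² = (24*10 - 124)² = (240 - 124)² = 116² = 13456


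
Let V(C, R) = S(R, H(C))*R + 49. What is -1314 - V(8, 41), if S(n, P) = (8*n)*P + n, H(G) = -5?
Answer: 64196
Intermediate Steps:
S(n, P) = n + 8*P*n (S(n, P) = 8*P*n + n = n + 8*P*n)
V(C, R) = 49 - 39*R**2 (V(C, R) = (R*(1 + 8*(-5)))*R + 49 = (R*(1 - 40))*R + 49 = (R*(-39))*R + 49 = (-39*R)*R + 49 = -39*R**2 + 49 = 49 - 39*R**2)
-1314 - V(8, 41) = -1314 - (49 - 39*41**2) = -1314 - (49 - 39*1681) = -1314 - (49 - 65559) = -1314 - 1*(-65510) = -1314 + 65510 = 64196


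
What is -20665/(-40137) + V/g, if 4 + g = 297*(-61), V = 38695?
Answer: -1178630750/727322577 ≈ -1.6205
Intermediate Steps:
g = -18121 (g = -4 + 297*(-61) = -4 - 18117 = -18121)
-20665/(-40137) + V/g = -20665/(-40137) + 38695/(-18121) = -20665*(-1/40137) + 38695*(-1/18121) = 20665/40137 - 38695/18121 = -1178630750/727322577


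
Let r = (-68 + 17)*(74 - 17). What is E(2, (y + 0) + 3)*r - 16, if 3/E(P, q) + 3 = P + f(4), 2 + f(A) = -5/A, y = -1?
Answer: 2036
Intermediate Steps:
f(A) = -2 - 5/A
r = -2907 (r = -51*57 = -2907)
E(P, q) = 3/(-25/4 + P) (E(P, q) = 3/(-3 + (P + (-2 - 5/4))) = 3/(-3 + (P - 13/4)) = 3/(-3 + (-13/4 + P)) = 3/(-25/4 + P))
E(2, (y + 0) + 3)*r - 16 = (12/(-25 + 4*2))*(-2907) - 16 = (12/(-25 + 8))*(-2907) - 16 = (12/(-17))*(-2907) - 16 = (12*(-1/17))*(-2907) - 16 = -12/17*(-2907) - 16 = 2052 - 16 = 2036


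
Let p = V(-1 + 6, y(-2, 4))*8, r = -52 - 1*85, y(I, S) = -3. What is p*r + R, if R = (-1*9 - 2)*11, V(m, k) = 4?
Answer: -4505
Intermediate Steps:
r = -137 (r = -52 - 85 = -137)
p = 32 (p = 4*8 = 32)
R = -121 (R = (-9 - 2)*11 = -11*11 = -121)
p*r + R = 32*(-137) - 121 = -4384 - 121 = -4505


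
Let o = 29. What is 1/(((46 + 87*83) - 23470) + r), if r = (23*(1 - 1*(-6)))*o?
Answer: -1/11534 ≈ -8.6700e-5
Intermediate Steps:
r = 4669 (r = (23*(1 - 1*(-6)))*29 = (23*(1 + 6))*29 = (23*7)*29 = 161*29 = 4669)
1/(((46 + 87*83) - 23470) + r) = 1/(((46 + 87*83) - 23470) + 4669) = 1/(((46 + 7221) - 23470) + 4669) = 1/((7267 - 23470) + 4669) = 1/(-16203 + 4669) = 1/(-11534) = -1/11534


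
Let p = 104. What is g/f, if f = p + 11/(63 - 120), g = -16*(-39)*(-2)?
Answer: -71136/5917 ≈ -12.022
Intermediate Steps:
g = -1248 (g = 624*(-2) = -1248)
f = 5917/57 (f = 104 + 11/(63 - 120) = 104 + 11/(-57) = 104 + 11*(-1/57) = 104 - 11/57 = 5917/57 ≈ 103.81)
g/f = -1248/5917/57 = -1248*57/5917 = -71136/5917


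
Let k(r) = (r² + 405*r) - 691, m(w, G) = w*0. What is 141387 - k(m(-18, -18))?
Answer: 142078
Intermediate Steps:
m(w, G) = 0
k(r) = -691 + r² + 405*r
141387 - k(m(-18, -18)) = 141387 - (-691 + 0² + 405*0) = 141387 - (-691 + 0 + 0) = 141387 - 1*(-691) = 141387 + 691 = 142078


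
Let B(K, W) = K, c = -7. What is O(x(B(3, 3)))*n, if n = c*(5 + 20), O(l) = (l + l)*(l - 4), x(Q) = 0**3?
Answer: 0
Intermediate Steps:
x(Q) = 0
O(l) = 2*l*(-4 + l) (O(l) = (2*l)*(-4 + l) = 2*l*(-4 + l))
n = -175 (n = -7*(5 + 20) = -7*25 = -175)
O(x(B(3, 3)))*n = (2*0*(-4 + 0))*(-175) = (2*0*(-4))*(-175) = 0*(-175) = 0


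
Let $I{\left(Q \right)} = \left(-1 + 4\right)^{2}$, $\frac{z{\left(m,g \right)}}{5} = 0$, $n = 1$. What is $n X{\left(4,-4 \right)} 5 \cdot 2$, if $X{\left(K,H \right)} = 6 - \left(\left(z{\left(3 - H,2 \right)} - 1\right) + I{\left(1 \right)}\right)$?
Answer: $-20$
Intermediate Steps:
$z{\left(m,g \right)} = 0$ ($z{\left(m,g \right)} = 5 \cdot 0 = 0$)
$I{\left(Q \right)} = 9$ ($I{\left(Q \right)} = 3^{2} = 9$)
$X{\left(K,H \right)} = -2$ ($X{\left(K,H \right)} = 6 - \left(\left(0 - 1\right) + 9\right) = 6 - \left(-1 + 9\right) = 6 - 8 = -2$)
$n X{\left(4,-4 \right)} 5 \cdot 2 = 1 \left(-2\right) 5 \cdot 2 = \left(-2\right) 10 = -20$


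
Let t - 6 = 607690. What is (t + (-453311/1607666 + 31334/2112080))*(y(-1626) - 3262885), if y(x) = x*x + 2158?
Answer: -318209147313936459406461/848879801320 ≈ -3.7486e+11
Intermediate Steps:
y(x) = 2158 + x² (y(x) = x² + 2158 = 2158 + x²)
t = 607696 (t = 6 + 607690 = 607696)
(t + (-453311/1607666 + 31334/2112080))*(y(-1626) - 3262885) = (607696 + (-453311/1607666 + 31334/2112080))*((2158 + (-1626)²) - 3262885) = (607696 + (-453311*1/1607666 + 31334*(1/2112080)))*((2158 + 2643876) - 3262885) = (607696 + (-453311/1607666 + 15667/1056040))*(2646034 - 3262885) = (607696 - 226763622609/848879801320)*(-616851) = (515860632979336111/848879801320)*(-616851) = -318209147313936459406461/848879801320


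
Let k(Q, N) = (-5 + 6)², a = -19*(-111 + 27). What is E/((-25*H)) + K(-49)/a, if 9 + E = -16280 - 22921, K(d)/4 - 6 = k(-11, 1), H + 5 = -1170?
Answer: -441119/334875 ≈ -1.3173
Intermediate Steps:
H = -1175 (H = -5 - 1170 = -1175)
a = 1596 (a = -19*(-84) = 1596)
k(Q, N) = 1 (k(Q, N) = 1² = 1)
K(d) = 28 (K(d) = 24 + 4*1 = 24 + 4 = 28)
E = -39210 (E = -9 + (-16280 - 22921) = -9 - 39201 = -39210)
E/((-25*H)) + K(-49)/a = -39210/((-25*(-1175))) + 28/1596 = -39210/29375 + 28*(1/1596) = -39210*1/29375 + 1/57 = -7842/5875 + 1/57 = -441119/334875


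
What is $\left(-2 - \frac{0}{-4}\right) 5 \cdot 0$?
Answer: $0$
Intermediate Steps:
$\left(-2 - \frac{0}{-4}\right) 5 \cdot 0 = \left(-2 - 0 \left(- \frac{1}{4}\right)\right) 5 \cdot 0 = \left(-2 - 0\right) 5 \cdot 0 = \left(-2 + 0\right) 5 \cdot 0 = \left(-2\right) 5 \cdot 0 = \left(-10\right) 0 = 0$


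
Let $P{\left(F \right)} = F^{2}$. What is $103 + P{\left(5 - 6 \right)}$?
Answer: $104$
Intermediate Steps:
$103 + P{\left(5 - 6 \right)} = 103 + \left(5 - 6\right)^{2} = 103 + \left(-1\right)^{2} = 103 + 1 = 104$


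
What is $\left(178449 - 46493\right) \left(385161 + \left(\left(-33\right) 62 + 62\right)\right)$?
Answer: $50562504212$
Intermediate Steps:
$\left(178449 - 46493\right) \left(385161 + \left(\left(-33\right) 62 + 62\right)\right) = 131956 \left(385161 + \left(-2046 + 62\right)\right) = 131956 \left(385161 - 1984\right) = 131956 \cdot 383177 = 50562504212$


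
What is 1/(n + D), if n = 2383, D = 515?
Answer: 1/2898 ≈ 0.00034507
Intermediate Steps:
1/(n + D) = 1/(2383 + 515) = 1/2898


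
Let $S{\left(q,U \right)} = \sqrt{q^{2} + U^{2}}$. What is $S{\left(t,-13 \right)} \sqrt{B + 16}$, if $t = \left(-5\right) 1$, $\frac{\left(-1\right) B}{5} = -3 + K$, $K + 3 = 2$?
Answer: $6 \sqrt{194} \approx 83.57$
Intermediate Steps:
$K = -1$ ($K = -3 + 2 = -1$)
$B = 20$ ($B = - 5 \left(-3 - 1\right) = \left(-5\right) \left(-4\right) = 20$)
$t = -5$
$S{\left(q,U \right)} = \sqrt{U^{2} + q^{2}}$
$S{\left(t,-13 \right)} \sqrt{B + 16} = \sqrt{\left(-13\right)^{2} + \left(-5\right)^{2}} \sqrt{20 + 16} = \sqrt{169 + 25} \sqrt{36} = \sqrt{194} \cdot 6 = 6 \sqrt{194}$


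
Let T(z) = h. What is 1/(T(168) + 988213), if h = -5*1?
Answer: 1/988208 ≈ 1.0119e-6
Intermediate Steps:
h = -5
T(z) = -5
1/(T(168) + 988213) = 1/(-5 + 988213) = 1/988208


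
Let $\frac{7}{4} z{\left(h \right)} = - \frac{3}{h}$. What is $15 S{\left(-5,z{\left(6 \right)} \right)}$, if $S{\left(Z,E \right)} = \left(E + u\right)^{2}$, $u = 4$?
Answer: $\frac{10140}{49} \approx 206.94$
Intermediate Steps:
$z{\left(h \right)} = - \frac{12}{7 h}$ ($z{\left(h \right)} = \frac{4 \left(- \frac{3}{h}\right)}{7} = - \frac{12}{7 h}$)
$S{\left(Z,E \right)} = \left(4 + E\right)^{2}$ ($S{\left(Z,E \right)} = \left(E + 4\right)^{2} = \left(4 + E\right)^{2}$)
$15 S{\left(-5,z{\left(6 \right)} \right)} = 15 \left(4 - \frac{12}{7 \cdot 6}\right)^{2} = 15 \left(4 - \frac{2}{7}\right)^{2} = 15 \left(\frac{26}{7}\right)^{2} = 15 \cdot \frac{676}{49} = \frac{10140}{49}$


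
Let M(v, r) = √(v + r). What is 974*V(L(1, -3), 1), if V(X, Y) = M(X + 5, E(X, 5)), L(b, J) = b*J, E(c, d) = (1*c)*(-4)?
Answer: 974*√14 ≈ 3644.4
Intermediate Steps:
E(c, d) = -4*c (E(c, d) = c*(-4) = -4*c)
M(v, r) = √(r + v)
L(b, J) = J*b
V(X, Y) = √(5 - 3*X) (V(X, Y) = √(-4*X + (X + 5)) = √(-4*X + (5 + X)) = √(5 - 3*X))
974*V(L(1, -3), 1) = 974*√(5 - (-9)) = 974*√(5 - 3*(-3)) = 974*√(5 + 9) = 974*√14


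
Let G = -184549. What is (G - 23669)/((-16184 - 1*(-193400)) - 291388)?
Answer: 104109/57086 ≈ 1.8237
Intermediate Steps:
(G - 23669)/((-16184 - 1*(-193400)) - 291388) = (-184549 - 23669)/((-16184 - 1*(-193400)) - 291388) = -208218/((-16184 + 193400) - 291388) = -208218/(177216 - 291388) = -208218/(-114172) = -208218*(-1/114172) = 104109/57086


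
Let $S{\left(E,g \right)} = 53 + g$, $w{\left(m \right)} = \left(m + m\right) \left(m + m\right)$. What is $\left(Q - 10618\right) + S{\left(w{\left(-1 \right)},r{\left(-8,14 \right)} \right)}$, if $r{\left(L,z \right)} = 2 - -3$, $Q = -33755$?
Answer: $-44315$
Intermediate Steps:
$w{\left(m \right)} = 4 m^{2}$ ($w{\left(m \right)} = 2 m 2 m = 4 m^{2}$)
$r{\left(L,z \right)} = 5$ ($r{\left(L,z \right)} = 2 + 3 = 5$)
$\left(Q - 10618\right) + S{\left(w{\left(-1 \right)},r{\left(-8,14 \right)} \right)} = \left(-33755 - 10618\right) + \left(53 + 5\right) = -44373 + 58 = -44315$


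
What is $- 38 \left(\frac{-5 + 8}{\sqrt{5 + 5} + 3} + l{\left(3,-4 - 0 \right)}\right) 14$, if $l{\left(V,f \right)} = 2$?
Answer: $3724 - 1596 \sqrt{10} \approx -1323.0$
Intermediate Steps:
$- 38 \left(\frac{-5 + 8}{\sqrt{5 + 5} + 3} + l{\left(3,-4 - 0 \right)}\right) 14 = - 38 \left(\frac{-5 + 8}{\sqrt{5 + 5} + 3} + 2\right) 14 = - 38 \left(\frac{3}{\sqrt{10} + 3} + 2\right) 14 = - 38 \left(\frac{3}{3 + \sqrt{10}} + 2\right) 14 = - 38 \left(2 + \frac{3}{3 + \sqrt{10}}\right) 14 = - 38 \left(28 + \frac{42}{3 + \sqrt{10}}\right) = -1064 - \frac{1596}{3 + \sqrt{10}}$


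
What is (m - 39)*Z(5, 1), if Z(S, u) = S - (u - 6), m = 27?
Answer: -120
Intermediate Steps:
Z(S, u) = 6 + S - u (Z(S, u) = S - (-6 + u) = S + (6 - u) = 6 + S - u)
(m - 39)*Z(5, 1) = (27 - 39)*(6 + 5 - 1*1) = -12*(6 + 5 - 1) = -12*10 = -120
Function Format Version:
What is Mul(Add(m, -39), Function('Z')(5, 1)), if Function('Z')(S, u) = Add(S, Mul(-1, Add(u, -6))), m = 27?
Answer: -120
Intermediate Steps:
Function('Z')(S, u) = Add(6, S, Mul(-1, u)) (Function('Z')(S, u) = Add(S, Mul(-1, Add(-6, u))) = Add(S, Add(6, Mul(-1, u))) = Add(6, S, Mul(-1, u)))
Mul(Add(m, -39), Function('Z')(5, 1)) = Mul(Add(27, -39), Add(6, 5, Mul(-1, 1))) = Mul(-12, Add(6, 5, -1)) = Mul(-12, 10) = -120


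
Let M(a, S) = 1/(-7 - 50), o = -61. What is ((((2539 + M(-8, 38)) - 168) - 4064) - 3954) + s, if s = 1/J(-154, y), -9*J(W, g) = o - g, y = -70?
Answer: -321937/57 ≈ -5648.0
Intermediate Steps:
M(a, S) = -1/57 (M(a, S) = 1/(-57) = -1/57)
J(W, g) = 61/9 + g/9 (J(W, g) = -(-61 - g)/9 = 61/9 + g/9)
s = -1 (s = 1/(61/9 + (⅑)*(-70)) = 1/(61/9 - 70/9) = 1/(-1) = -1)
((((2539 + M(-8, 38)) - 168) - 4064) - 3954) + s = ((((2539 - 1/57) - 168) - 4064) - 3954) - 1 = (((144722/57 - 168) - 4064) - 3954) - 1 = ((135146/57 - 4064) - 3954) - 1 = (-96502/57 - 3954) - 1 = -321880/57 - 1 = -321937/57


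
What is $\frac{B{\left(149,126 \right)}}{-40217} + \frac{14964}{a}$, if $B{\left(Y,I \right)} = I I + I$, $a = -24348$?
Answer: $- \frac{82618657}{81600293} \approx -1.0125$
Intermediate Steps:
$B{\left(Y,I \right)} = I + I^{2}$ ($B{\left(Y,I \right)} = I^{2} + I = I + I^{2}$)
$\frac{B{\left(149,126 \right)}}{-40217} + \frac{14964}{a} = \frac{126 \left(1 + 126\right)}{-40217} + \frac{14964}{-24348} = 126 \cdot 127 \left(- \frac{1}{40217}\right) + 14964 \left(- \frac{1}{24348}\right) = 16002 \left(- \frac{1}{40217}\right) - \frac{1247}{2029} = - \frac{16002}{40217} - \frac{1247}{2029} = - \frac{82618657}{81600293}$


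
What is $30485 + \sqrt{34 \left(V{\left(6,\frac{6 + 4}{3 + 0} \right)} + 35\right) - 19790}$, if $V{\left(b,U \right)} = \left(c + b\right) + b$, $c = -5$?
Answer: $30485 + i \sqrt{18362} \approx 30485.0 + 135.51 i$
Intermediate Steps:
$V{\left(b,U \right)} = -5 + 2 b$ ($V{\left(b,U \right)} = \left(-5 + b\right) + b = -5 + 2 b$)
$30485 + \sqrt{34 \left(V{\left(6,\frac{6 + 4}{3 + 0} \right)} + 35\right) - 19790} = 30485 + \sqrt{34 \left(\left(-5 + 2 \cdot 6\right) + 35\right) - 19790} = 30485 + \sqrt{34 \left(\left(-5 + 12\right) + 35\right) - 19790} = 30485 + \sqrt{34 \left(7 + 35\right) - 19790} = 30485 + \sqrt{34 \cdot 42 - 19790} = 30485 + \sqrt{1428 - 19790} = 30485 + \sqrt{-18362} = 30485 + i \sqrt{18362}$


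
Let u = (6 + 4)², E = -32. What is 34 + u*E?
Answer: -3166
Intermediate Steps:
u = 100 (u = 10² = 100)
34 + u*E = 34 + 100*(-32) = 34 - 3200 = -3166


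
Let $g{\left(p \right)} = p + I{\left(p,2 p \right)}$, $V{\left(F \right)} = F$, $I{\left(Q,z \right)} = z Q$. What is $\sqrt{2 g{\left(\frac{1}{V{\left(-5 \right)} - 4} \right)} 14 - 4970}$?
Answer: $\frac{i \sqrt{402766}}{9} \approx 70.515 i$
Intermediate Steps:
$I{\left(Q,z \right)} = Q z$
$g{\left(p \right)} = p + 2 p^{2}$ ($g{\left(p \right)} = p + p 2 p = p + 2 p^{2}$)
$\sqrt{2 g{\left(\frac{1}{V{\left(-5 \right)} - 4} \right)} 14 - 4970} = \sqrt{2 \frac{1 + \frac{2}{-5 - 4}}{-5 - 4} \cdot 14 - 4970} = \sqrt{2 \frac{1 + \frac{2}{-9}}{-9} \cdot 14 - 4970} = \sqrt{2 \left(- \frac{1 + 2 \left(- \frac{1}{9}\right)}{9}\right) 14 - 4970} = \sqrt{2 \left(- \frac{1 - \frac{2}{9}}{9}\right) 14 - 4970} = \sqrt{2 \left(\left(- \frac{1}{9}\right) \frac{7}{9}\right) 14 - 4970} = \sqrt{2 \left(- \frac{7}{81}\right) 14 - 4970} = \sqrt{\left(- \frac{14}{81}\right) 14 - 4970} = \sqrt{- \frac{196}{81} - 4970} = \sqrt{- \frac{402766}{81}} = \frac{i \sqrt{402766}}{9}$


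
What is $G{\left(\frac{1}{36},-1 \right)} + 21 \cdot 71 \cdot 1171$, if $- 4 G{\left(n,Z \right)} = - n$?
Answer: $\frac{251418385}{144} \approx 1.746 \cdot 10^{6}$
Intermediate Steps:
$G{\left(n,Z \right)} = \frac{n}{4}$ ($G{\left(n,Z \right)} = - \frac{\left(-1\right) n}{4} = \frac{n}{4}$)
$G{\left(\frac{1}{36},-1 \right)} + 21 \cdot 71 \cdot 1171 = \frac{1}{4 \cdot 36} + 21 \cdot 71 \cdot 1171 = \frac{1}{4} \cdot \frac{1}{36} + 1491 \cdot 1171 = \frac{1}{144} + 1745961 = \frac{251418385}{144}$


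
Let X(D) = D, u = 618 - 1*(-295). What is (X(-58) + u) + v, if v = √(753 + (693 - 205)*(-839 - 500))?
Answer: 855 + I*√652679 ≈ 855.0 + 807.89*I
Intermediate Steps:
u = 913 (u = 618 + 295 = 913)
v = I*√652679 (v = √(753 + 488*(-1339)) = √(753 - 653432) = √(-652679) = I*√652679 ≈ 807.89*I)
(X(-58) + u) + v = (-58 + 913) + I*√652679 = 855 + I*√652679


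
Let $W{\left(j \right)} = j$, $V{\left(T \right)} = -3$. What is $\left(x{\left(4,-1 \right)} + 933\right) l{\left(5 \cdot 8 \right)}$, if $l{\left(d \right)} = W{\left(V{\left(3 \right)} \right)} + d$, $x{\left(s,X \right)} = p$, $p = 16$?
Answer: $35113$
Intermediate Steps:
$x{\left(s,X \right)} = 16$
$l{\left(d \right)} = -3 + d$
$\left(x{\left(4,-1 \right)} + 933\right) l{\left(5 \cdot 8 \right)} = \left(16 + 933\right) \left(-3 + 5 \cdot 8\right) = 949 \left(-3 + 40\right) = 949 \cdot 37 = 35113$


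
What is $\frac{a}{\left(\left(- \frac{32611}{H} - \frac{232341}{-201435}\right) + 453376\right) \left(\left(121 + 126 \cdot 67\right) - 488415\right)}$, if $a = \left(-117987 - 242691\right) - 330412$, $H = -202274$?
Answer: $\frac{2346542143331425}{738687661097662467539} \approx 3.1766 \cdot 10^{-6}$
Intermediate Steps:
$a = -691090$ ($a = -360678 - 330412 = -691090$)
$\frac{a}{\left(\left(- \frac{32611}{H} - \frac{232341}{-201435}\right) + 453376\right) \left(\left(121 + 126 \cdot 67\right) - 488415\right)} = - \frac{691090}{\left(\left(- \frac{32611}{-202274} - \frac{232341}{-201435}\right) + 453376\right) \left(\left(121 + 126 \cdot 67\right) - 488415\right)} = - \frac{691090}{\left(\left(\left(-32611\right) \left(- \frac{1}{202274}\right) - - \frac{77447}{67145}\right) + 453376\right) \left(\left(121 + 8442\right) - 488415\right)} = - \frac{691090}{\left(\left(\frac{32611}{202274} + \frac{77447}{67145}\right) + 453376\right) \left(8563 - 488415\right)} = - \frac{691090}{\left(\frac{17855180073}{13581687730} + 453376\right) \left(-479852\right)} = - \frac{691090}{\frac{6157629111456553}{13581687730} \left(-479852\right)} = - \frac{691090}{- \frac{1477375322195324935078}{6790843865}} = \left(-691090\right) \left(- \frac{6790843865}{1477375322195324935078}\right) = \frac{2346542143331425}{738687661097662467539}$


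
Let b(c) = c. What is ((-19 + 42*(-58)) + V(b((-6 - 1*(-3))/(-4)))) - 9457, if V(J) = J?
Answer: -47645/4 ≈ -11911.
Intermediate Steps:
((-19 + 42*(-58)) + V(b((-6 - 1*(-3))/(-4)))) - 9457 = ((-19 + 42*(-58)) + (-6 - 1*(-3))/(-4)) - 9457 = ((-19 - 2436) + (-6 + 3)*(-¼)) - 9457 = (-2455 - 3*(-¼)) - 9457 = (-2455 + ¾) - 9457 = -9817/4 - 9457 = -47645/4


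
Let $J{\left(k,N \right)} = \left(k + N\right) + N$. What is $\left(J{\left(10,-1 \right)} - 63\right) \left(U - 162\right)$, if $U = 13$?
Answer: $8195$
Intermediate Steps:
$J{\left(k,N \right)} = k + 2 N$ ($J{\left(k,N \right)} = \left(N + k\right) + N = k + 2 N$)
$\left(J{\left(10,-1 \right)} - 63\right) \left(U - 162\right) = \left(\left(10 + 2 \left(-1\right)\right) - 63\right) \left(13 - 162\right) = \left(\left(10 - 2\right) - 63\right) \left(-149\right) = \left(8 - 63\right) \left(-149\right) = \left(-55\right) \left(-149\right) = 8195$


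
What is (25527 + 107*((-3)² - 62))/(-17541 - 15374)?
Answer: -19856/32915 ≈ -0.60325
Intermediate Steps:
(25527 + 107*((-3)² - 62))/(-17541 - 15374) = (25527 + 107*(9 - 62))/(-32915) = (25527 + 107*(-53))*(-1/32915) = (25527 - 5671)*(-1/32915) = 19856*(-1/32915) = -19856/32915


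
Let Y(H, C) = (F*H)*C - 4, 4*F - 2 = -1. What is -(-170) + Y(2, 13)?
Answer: 345/2 ≈ 172.50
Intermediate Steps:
F = ¼ (F = ½ + (¼)*(-1) = ½ - ¼ = ¼ ≈ 0.25000)
Y(H, C) = -4 + C*H/4 (Y(H, C) = (H/4)*C - 4 = C*H/4 - 4 = -4 + C*H/4)
-(-170) + Y(2, 13) = -(-170) + (-4 + (¼)*13*2) = -17*(-10) + (-4 + 13/2) = 170 + 5/2 = 345/2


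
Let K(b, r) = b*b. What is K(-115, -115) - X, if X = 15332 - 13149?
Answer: 11042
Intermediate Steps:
K(b, r) = b²
X = 2183
K(-115, -115) - X = (-115)² - 1*2183 = 13225 - 2183 = 11042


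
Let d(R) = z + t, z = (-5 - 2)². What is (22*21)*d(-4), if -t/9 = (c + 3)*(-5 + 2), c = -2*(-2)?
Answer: 109956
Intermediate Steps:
c = 4
z = 49 (z = (-7)² = 49)
t = 189 (t = -9*(4 + 3)*(-5 + 2) = -63*(-3) = -9*(-21) = 189)
d(R) = 238 (d(R) = 49 + 189 = 238)
(22*21)*d(-4) = (22*21)*238 = 462*238 = 109956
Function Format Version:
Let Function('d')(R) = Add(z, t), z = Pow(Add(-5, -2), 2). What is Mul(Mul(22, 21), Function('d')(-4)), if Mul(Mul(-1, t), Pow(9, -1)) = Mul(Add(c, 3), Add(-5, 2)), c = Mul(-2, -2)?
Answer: 109956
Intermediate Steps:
c = 4
z = 49 (z = Pow(-7, 2) = 49)
t = 189 (t = Mul(-9, Mul(Add(4, 3), Add(-5, 2))) = Mul(-9, Mul(7, -3)) = Mul(-9, -21) = 189)
Function('d')(R) = 238 (Function('d')(R) = Add(49, 189) = 238)
Mul(Mul(22, 21), Function('d')(-4)) = Mul(Mul(22, 21), 238) = Mul(462, 238) = 109956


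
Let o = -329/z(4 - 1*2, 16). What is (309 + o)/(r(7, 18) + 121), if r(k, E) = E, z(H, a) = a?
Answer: 4615/2224 ≈ 2.0751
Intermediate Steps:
o = -329/16 ≈ -20.563
(309 + o)/(r(7, 18) + 121) = (309 - 329/16)/(18 + 121) = (4615/16)/139 = (4615/16)*(1/139) = 4615/2224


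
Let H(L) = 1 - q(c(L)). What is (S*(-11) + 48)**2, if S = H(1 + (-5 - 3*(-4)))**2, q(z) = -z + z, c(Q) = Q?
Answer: 1369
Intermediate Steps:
q(z) = 0
H(L) = 1 (H(L) = 1 - 1*0 = 1 + 0 = 1)
S = 1 (S = 1**2 = 1)
(S*(-11) + 48)**2 = (1*(-11) + 48)**2 = (-11 + 48)**2 = 37**2 = 1369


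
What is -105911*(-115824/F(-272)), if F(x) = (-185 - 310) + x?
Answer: -943618128/59 ≈ -1.5994e+7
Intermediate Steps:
F(x) = -495 + x
-105911*(-115824/F(-272)) = -105911*(-115824/(-495 - 272)) = -105911/((-767*(-1/115824))) = -105911/767/115824 = -105911*115824/767 = -943618128/59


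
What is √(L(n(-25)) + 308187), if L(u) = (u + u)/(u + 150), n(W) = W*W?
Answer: √296169257/31 ≈ 555.15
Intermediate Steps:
n(W) = W²
L(u) = 2*u/(150 + u) (L(u) = (2*u)/(150 + u) = 2*u/(150 + u))
√(L(n(-25)) + 308187) = √(2*(-25)²/(150 + (-25)²) + 308187) = √(2*625/(150 + 625) + 308187) = √(2*625/775 + 308187) = √(2*625*(1/775) + 308187) = √(50/31 + 308187) = √(9553847/31) = √296169257/31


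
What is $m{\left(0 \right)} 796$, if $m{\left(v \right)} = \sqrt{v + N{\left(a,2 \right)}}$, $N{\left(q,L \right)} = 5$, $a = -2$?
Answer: $796 \sqrt{5} \approx 1779.9$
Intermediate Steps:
$m{\left(v \right)} = \sqrt{5 + v}$ ($m{\left(v \right)} = \sqrt{v + 5} = \sqrt{5 + v}$)
$m{\left(0 \right)} 796 = \sqrt{5 + 0} \cdot 796 = \sqrt{5} \cdot 796 = 796 \sqrt{5}$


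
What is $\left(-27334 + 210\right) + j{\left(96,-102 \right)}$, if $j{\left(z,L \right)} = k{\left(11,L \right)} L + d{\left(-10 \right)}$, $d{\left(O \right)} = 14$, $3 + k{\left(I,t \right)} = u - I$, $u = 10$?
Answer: $-26702$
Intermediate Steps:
$k{\left(I,t \right)} = 7 - I$ ($k{\left(I,t \right)} = -3 - \left(-10 + I\right) = 7 - I$)
$j{\left(z,L \right)} = 14 - 4 L$ ($j{\left(z,L \right)} = \left(7 - 11\right) L + 14 = - 4 L + 14 = 14 - 4 L$)
$\left(-27334 + 210\right) + j{\left(96,-102 \right)} = \left(-27334 + 210\right) + \left(14 - -408\right) = -27124 + \left(14 + 408\right) = -27124 + 422 = -26702$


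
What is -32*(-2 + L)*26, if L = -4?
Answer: 4992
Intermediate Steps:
-32*(-2 + L)*26 = -32*(-2 - 4)*26 = -(-192)*26 = -32*(-156) = 4992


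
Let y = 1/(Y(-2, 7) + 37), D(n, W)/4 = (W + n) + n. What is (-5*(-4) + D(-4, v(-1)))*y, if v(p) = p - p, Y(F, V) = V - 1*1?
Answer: -12/43 ≈ -0.27907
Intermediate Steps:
Y(F, V) = -1 + V (Y(F, V) = V - 1 = -1 + V)
v(p) = 0
D(n, W) = 4*W + 8*n (D(n, W) = 4*((W + n) + n) = 4*(W + 2*n) = 4*W + 8*n)
y = 1/43 (y = 1/((-1 + 7) + 37) = 1/(6 + 37) = 1/43 ≈ 0.023256)
(-5*(-4) + D(-4, v(-1)))*y = (-5*(-4) + (4*0 + 8*(-4)))*(1/43) = (20 + (0 - 32))*(1/43) = (20 - 32)*(1/43) = -12*1/43 = -12/43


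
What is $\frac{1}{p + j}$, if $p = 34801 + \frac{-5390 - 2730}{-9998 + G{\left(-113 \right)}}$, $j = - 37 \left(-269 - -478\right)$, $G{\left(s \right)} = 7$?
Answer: $\frac{9991}{270444508} \approx 3.6943 \cdot 10^{-5}$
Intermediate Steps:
$j = -7733$ ($j = - 37 \left(-269 + 478\right) = \left(-37\right) 209 = -7733$)
$p = \frac{347704911}{9991}$ ($p = 34801 + \frac{-5390 - 2730}{-9998 + 7} = 34801 - \frac{8120}{-9991} = 34801 - - \frac{8120}{9991} = 34801 + \frac{8120}{9991} = \frac{347704911}{9991} \approx 34802.0$)
$\frac{1}{p + j} = \frac{1}{\frac{347704911}{9991} - 7733} = \frac{1}{\frac{270444508}{9991}} = \frac{9991}{270444508}$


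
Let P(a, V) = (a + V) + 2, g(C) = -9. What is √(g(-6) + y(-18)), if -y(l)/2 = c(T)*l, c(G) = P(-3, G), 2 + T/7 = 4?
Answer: 3*√51 ≈ 21.424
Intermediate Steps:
T = 14 (T = -14 + 7*4 = -14 + 28 = 14)
P(a, V) = 2 + V + a (P(a, V) = (V + a) + 2 = 2 + V + a)
c(G) = -1 + G (c(G) = 2 + G - 3 = -1 + G)
y(l) = -26*l (y(l) = -2*(-1 + 14)*l = -26*l)
√(g(-6) + y(-18)) = √(-9 - 26*(-18)) = √(-9 + 468) = √459 = 3*√51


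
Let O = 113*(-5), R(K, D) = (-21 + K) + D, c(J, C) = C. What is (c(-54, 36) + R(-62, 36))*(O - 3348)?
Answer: 43043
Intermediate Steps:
R(K, D) = -21 + D + K
O = -565
(c(-54, 36) + R(-62, 36))*(O - 3348) = (36 + (-21 + 36 - 62))*(-565 - 3348) = (36 - 47)*(-3913) = -11*(-3913) = 43043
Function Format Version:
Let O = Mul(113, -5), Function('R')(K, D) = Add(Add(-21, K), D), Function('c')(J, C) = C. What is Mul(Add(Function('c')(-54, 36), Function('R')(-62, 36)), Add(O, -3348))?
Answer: 43043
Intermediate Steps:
Function('R')(K, D) = Add(-21, D, K)
O = -565
Mul(Add(Function('c')(-54, 36), Function('R')(-62, 36)), Add(O, -3348)) = Mul(Add(36, Add(-21, 36, -62)), Add(-565, -3348)) = Mul(Add(36, -47), -3913) = Mul(-11, -3913) = 43043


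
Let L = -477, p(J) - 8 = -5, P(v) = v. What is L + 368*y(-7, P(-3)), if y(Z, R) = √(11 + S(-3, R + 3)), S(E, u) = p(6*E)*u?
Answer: -477 + 368*√11 ≈ 743.52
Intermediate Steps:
p(J) = 3 (p(J) = 8 - 5 = 3)
S(E, u) = 3*u
y(Z, R) = √(20 + 3*R) (y(Z, R) = √(11 + 3*(R + 3)) = √(11 + 3*(3 + R)) = √(11 + (9 + 3*R)) = √(20 + 3*R))
L + 368*y(-7, P(-3)) = -477 + 368*√(20 + 3*(-3)) = -477 + 368*√(20 - 9) = -477 + 368*√11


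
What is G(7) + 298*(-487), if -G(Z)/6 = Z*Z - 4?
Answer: -145396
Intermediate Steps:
G(Z) = 24 - 6*Z² (G(Z) = -6*(Z*Z - 4) = -6*(Z² - 4) = -6*(-4 + Z²) = 24 - 6*Z²)
G(7) + 298*(-487) = (24 - 6*7²) + 298*(-487) = (24 - 6*49) - 145126 = (24 - 294) - 145126 = -270 - 145126 = -145396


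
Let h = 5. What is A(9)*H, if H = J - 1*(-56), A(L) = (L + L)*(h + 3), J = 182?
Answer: 34272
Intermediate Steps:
A(L) = 16*L (A(L) = (L + L)*(5 + 3) = (2*L)*8 = 16*L)
H = 238 (H = 182 - 1*(-56) = 182 + 56 = 238)
A(9)*H = (16*9)*238 = 144*238 = 34272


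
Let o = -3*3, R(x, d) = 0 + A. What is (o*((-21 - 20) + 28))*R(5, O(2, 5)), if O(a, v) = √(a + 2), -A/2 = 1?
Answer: -234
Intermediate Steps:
A = -2 (A = -2*1 = -2)
O(a, v) = √(2 + a)
R(x, d) = -2 (R(x, d) = 0 - 2 = -2)
o = -9
(o*((-21 - 20) + 28))*R(5, O(2, 5)) = -9*((-21 - 20) + 28)*(-2) = -9*(-41 + 28)*(-2) = -9*(-13)*(-2) = 117*(-2) = -234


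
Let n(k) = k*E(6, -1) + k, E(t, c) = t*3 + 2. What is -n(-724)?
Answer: 15204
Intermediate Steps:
E(t, c) = 2 + 3*t (E(t, c) = 3*t + 2 = 2 + 3*t)
n(k) = 21*k (n(k) = k*(2 + 3*6) + k = k*(2 + 18) + k = k*20 + k = 20*k + k = 21*k)
-n(-724) = -21*(-724) = -1*(-15204) = 15204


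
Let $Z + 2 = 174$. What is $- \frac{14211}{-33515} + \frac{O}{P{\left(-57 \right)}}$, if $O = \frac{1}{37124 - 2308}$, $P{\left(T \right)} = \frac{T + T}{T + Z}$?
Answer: $\frac{56399945839}{133021839360} \approx 0.42399$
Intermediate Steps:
$Z = 172$ ($Z = -2 + 174 = 172$)
$P{\left(T \right)} = \frac{2 T}{172 + T}$ ($P{\left(T \right)} = \frac{T + T}{T + 172} = \frac{2 T}{172 + T}$)
$O = \frac{1}{34816} \approx 2.8722 \cdot 10^{-5}$
$- \frac{14211}{-33515} + \frac{O}{P{\left(-57 \right)}} = - \frac{14211}{-33515} + \frac{1}{34816 \cdot 2 \left(-57\right) \frac{1}{172 - 57}} = \left(-14211\right) \left(- \frac{1}{33515}\right) + \frac{1}{34816 \cdot 2 \left(-57\right) \frac{1}{115}} = \frac{14211}{33515} + \frac{1}{34816 \cdot 2 \left(-57\right) \frac{1}{115}} = \frac{14211}{33515} + \frac{1}{34816 \left(- \frac{114}{115}\right)} = \frac{14211}{33515} + \frac{1}{34816} \left(- \frac{115}{114}\right) = \frac{14211}{33515} - \frac{115}{3969024} = \frac{56399945839}{133021839360}$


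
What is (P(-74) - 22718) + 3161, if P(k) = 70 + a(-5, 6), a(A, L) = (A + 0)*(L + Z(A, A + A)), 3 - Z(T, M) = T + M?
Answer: -19607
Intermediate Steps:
Z(T, M) = 3 - M - T (Z(T, M) = 3 - (T + M) = 3 - (M + T) = 3 + (-M - T) = 3 - M - T)
a(A, L) = A*(3 + L - 3*A) (a(A, L) = (A + 0)*(L + (3 - (A + A) - A)) = A*(L + (3 - 2*A - A)) = A*(L + (3 - 3*A)) = A*(3 + L - 3*A))
P(k) = -50 (P(k) = 70 - 5*(3 + 6 - 3*(-5)) = 70 - 5*(3 + 6 + 15) = 70 - 5*24 = 70 - 120 = -50)
(P(-74) - 22718) + 3161 = (-50 - 22718) + 3161 = -22768 + 3161 = -19607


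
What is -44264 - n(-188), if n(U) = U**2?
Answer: -79608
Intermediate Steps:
-44264 - n(-188) = -44264 - 1*(-188)**2 = -44264 - 1*35344 = -44264 - 35344 = -79608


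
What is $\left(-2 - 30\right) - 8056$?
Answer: $-8088$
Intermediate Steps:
$\left(-2 - 30\right) - 8056 = -32 - 8056 = -8088$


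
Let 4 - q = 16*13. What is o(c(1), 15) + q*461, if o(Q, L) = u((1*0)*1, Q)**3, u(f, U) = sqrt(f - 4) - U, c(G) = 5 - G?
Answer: -94060 + 88*I ≈ -94060.0 + 88.0*I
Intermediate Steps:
q = -204 (q = 4 - 16*13 = 4 - 1*208 = 4 - 208 = -204)
u(f, U) = sqrt(-4 + f) - U
o(Q, L) = (-Q + 2*I)**3 (o(Q, L) = (sqrt(-4 + (1*0)*1) - Q)**3 = (sqrt(-4 + 0*1) - Q)**3 = (sqrt(-4 + 0) - Q)**3 = (sqrt(-4) - Q)**3 = (2*I - Q)**3 = (-Q + 2*I)**3)
o(c(1), 15) + q*461 = -((5 - 1*1) - 2*I)**3 - 204*461 = -((5 - 1) - 2*I)**3 - 94044 = -(4 - 2*I)**3 - 94044 = -94044 - (4 - 2*I)**3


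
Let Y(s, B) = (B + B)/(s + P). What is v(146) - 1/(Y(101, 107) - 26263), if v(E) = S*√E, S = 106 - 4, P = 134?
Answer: 235/6171591 + 102*√146 ≈ 1232.5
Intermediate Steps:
Y(s, B) = 2*B/(134 + s) (Y(s, B) = (B + B)/(s + 134) = (2*B)/(134 + s) = 2*B/(134 + s))
S = 102
v(E) = 102*√E
v(146) - 1/(Y(101, 107) - 26263) = 102*√146 - 1/(2*107/(134 + 101) - 26263) = 102*√146 - 1/(2*107/235 - 26263) = 102*√146 - 1/(2*107*(1/235) - 26263) = 102*√146 - 1/(214/235 - 26263) = 102*√146 - 1/(-6171591/235) = 102*√146 - 1*(-235/6171591) = 102*√146 + 235/6171591 = 235/6171591 + 102*√146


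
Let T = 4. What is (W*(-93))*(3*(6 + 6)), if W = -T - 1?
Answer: 16740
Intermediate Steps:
W = -5 (W = -1*4 - 1 = -4 - 1 = -5)
(W*(-93))*(3*(6 + 6)) = (-5*(-93))*(3*(6 + 6)) = 465*(3*12) = 465*36 = 16740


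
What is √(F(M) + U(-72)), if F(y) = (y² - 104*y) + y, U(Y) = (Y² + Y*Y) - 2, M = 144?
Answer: √16270 ≈ 127.55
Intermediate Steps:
U(Y) = -2 + 2*Y² (U(Y) = (Y² + Y²) - 2 = 2*Y² - 2 = -2 + 2*Y²)
F(y) = y² - 103*y
√(F(M) + U(-72)) = √(144*(-103 + 144) + (-2 + 2*(-72)²)) = √(144*41 + (-2 + 2*5184)) = √(5904 + (-2 + 10368)) = √(5904 + 10366) = √16270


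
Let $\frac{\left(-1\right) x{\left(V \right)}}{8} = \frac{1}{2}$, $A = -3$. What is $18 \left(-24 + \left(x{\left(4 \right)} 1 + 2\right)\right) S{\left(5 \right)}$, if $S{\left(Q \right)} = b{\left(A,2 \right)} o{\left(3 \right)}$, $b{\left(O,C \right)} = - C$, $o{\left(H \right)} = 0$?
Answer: $0$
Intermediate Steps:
$S{\left(Q \right)} = 0$ ($S{\left(Q \right)} = \left(-1\right) 2 \cdot 0 = \left(-2\right) 0 = 0$)
$x{\left(V \right)} = -4$ ($x{\left(V \right)} = - \frac{8}{2} = \left(-8\right) \frac{1}{2} = -4$)
$18 \left(-24 + \left(x{\left(4 \right)} 1 + 2\right)\right) S{\left(5 \right)} = 18 \left(-24 + \left(\left(-4\right) 1 + 2\right)\right) 0 = 18 \left(-24 + \left(-4 + 2\right)\right) 0 = 18 \left(-24 - 2\right) 0 = 18 \left(\left(-26\right) 0\right) = 18 \cdot 0 = 0$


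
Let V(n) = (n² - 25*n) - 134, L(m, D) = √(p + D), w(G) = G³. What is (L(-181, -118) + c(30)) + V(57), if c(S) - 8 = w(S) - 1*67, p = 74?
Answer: 28631 + 2*I*√11 ≈ 28631.0 + 6.6332*I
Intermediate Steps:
L(m, D) = √(74 + D)
c(S) = -59 + S³ (c(S) = 8 + (S³ - 1*67) = 8 + (S³ - 67) = 8 + (-67 + S³) = -59 + S³)
V(n) = -134 + n² - 25*n
(L(-181, -118) + c(30)) + V(57) = (√(74 - 118) + (-59 + 30³)) + (-134 + 57² - 25*57) = (√(-44) + (-59 + 27000)) + (-134 + 3249 - 1425) = (2*I*√11 + 26941) + 1690 = (26941 + 2*I*√11) + 1690 = 28631 + 2*I*√11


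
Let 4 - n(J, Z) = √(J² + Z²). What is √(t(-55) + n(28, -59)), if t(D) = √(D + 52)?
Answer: √(4 - √4265 + I*√3) ≈ 0.1106 + 7.8307*I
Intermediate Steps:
n(J, Z) = 4 - √(J² + Z²)
t(D) = √(52 + D)
√(t(-55) + n(28, -59)) = √(√(52 - 55) + (4 - √(28² + (-59)²))) = √(√(-3) + (4 - √(784 + 3481))) = √(I*√3 + (4 - √4265)) = √(4 - √4265 + I*√3)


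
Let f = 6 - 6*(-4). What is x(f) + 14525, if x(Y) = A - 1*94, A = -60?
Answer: 14371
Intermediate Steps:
f = 30 (f = 6 + 24 = 30)
x(Y) = -154 (x(Y) = -60 - 1*94 = -60 - 94 = -154)
x(f) + 14525 = -154 + 14525 = 14371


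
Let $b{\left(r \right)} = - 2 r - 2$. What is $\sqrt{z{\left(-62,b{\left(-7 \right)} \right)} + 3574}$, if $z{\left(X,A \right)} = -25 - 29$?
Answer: $8 \sqrt{55} \approx 59.33$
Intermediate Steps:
$b{\left(r \right)} = -2 - 2 r$
$z{\left(X,A \right)} = -54$
$\sqrt{z{\left(-62,b{\left(-7 \right)} \right)} + 3574} = \sqrt{-54 + 3574} = \sqrt{3520} = 8 \sqrt{55}$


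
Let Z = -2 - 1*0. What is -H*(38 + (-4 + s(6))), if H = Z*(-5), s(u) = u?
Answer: -400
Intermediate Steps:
Z = -2 (Z = -2 + 0 = -2)
H = 10 (H = -2*(-5) = 10)
-H*(38 + (-4 + s(6))) = -10*(38 + (-4 + 6)) = -10*(38 + 2) = -10*40 = -1*400 = -400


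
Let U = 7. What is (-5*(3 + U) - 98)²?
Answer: 21904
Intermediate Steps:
(-5*(3 + U) - 98)² = (-5*(3 + 7) - 98)² = (-5*10 - 98)² = (-50 - 98)² = (-148)² = 21904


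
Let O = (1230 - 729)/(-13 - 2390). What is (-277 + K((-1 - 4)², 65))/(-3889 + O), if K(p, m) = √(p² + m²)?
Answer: 221877/3115256 - 4005*√194/3115256 ≈ 0.053316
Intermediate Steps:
K(p, m) = √(m² + p²)
O = -167/801 (O = 501/(-2403) = 501*(-1/2403) = -167/801 ≈ -0.20849)
(-277 + K((-1 - 4)², 65))/(-3889 + O) = (-277 + √(65² + ((-1 - 4)²)²))/(-3889 - 167/801) = (-277 + √(4225 + ((-5)²)²))/(-3115256/801) = (-277 + √(4225 + 25²))*(-801/3115256) = (-277 + √(4225 + 625))*(-801/3115256) = (-277 + √4850)*(-801/3115256) = (-277 + 5*√194)*(-801/3115256) = 221877/3115256 - 4005*√194/3115256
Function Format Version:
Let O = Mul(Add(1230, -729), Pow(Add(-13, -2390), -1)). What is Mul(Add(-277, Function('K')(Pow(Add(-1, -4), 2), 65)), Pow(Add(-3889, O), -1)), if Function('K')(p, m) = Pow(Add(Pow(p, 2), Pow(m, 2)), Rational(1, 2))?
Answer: Add(Rational(221877, 3115256), Mul(Rational(-4005, 3115256), Pow(194, Rational(1, 2)))) ≈ 0.053316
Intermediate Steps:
Function('K')(p, m) = Pow(Add(Pow(m, 2), Pow(p, 2)), Rational(1, 2))
O = Rational(-167, 801) (O = Mul(501, Pow(-2403, -1)) = Mul(501, Rational(-1, 2403)) = Rational(-167, 801) ≈ -0.20849)
Mul(Add(-277, Function('K')(Pow(Add(-1, -4), 2), 65)), Pow(Add(-3889, O), -1)) = Mul(Add(-277, Pow(Add(Pow(65, 2), Pow(Pow(Add(-1, -4), 2), 2)), Rational(1, 2))), Pow(Add(-3889, Rational(-167, 801)), -1)) = Mul(Add(-277, Pow(Add(4225, Pow(Pow(-5, 2), 2)), Rational(1, 2))), Pow(Rational(-3115256, 801), -1)) = Mul(Add(-277, Pow(Add(4225, Pow(25, 2)), Rational(1, 2))), Rational(-801, 3115256)) = Mul(Add(-277, Pow(Add(4225, 625), Rational(1, 2))), Rational(-801, 3115256)) = Mul(Add(-277, Pow(4850, Rational(1, 2))), Rational(-801, 3115256)) = Mul(Add(-277, Mul(5, Pow(194, Rational(1, 2)))), Rational(-801, 3115256)) = Add(Rational(221877, 3115256), Mul(Rational(-4005, 3115256), Pow(194, Rational(1, 2))))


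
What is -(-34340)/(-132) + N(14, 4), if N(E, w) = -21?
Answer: -9278/33 ≈ -281.15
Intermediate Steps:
-(-34340)/(-132) + N(14, 4) = -(-34340)/(-132) - 21 = -(-34340)*(-1)/132 - 21 = -101*85/33 - 21 = -8585/33 - 21 = -9278/33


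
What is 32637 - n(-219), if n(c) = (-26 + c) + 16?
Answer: 32866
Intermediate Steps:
n(c) = -10 + c
32637 - n(-219) = 32637 - (-10 - 219) = 32637 - 1*(-229) = 32637 + 229 = 32866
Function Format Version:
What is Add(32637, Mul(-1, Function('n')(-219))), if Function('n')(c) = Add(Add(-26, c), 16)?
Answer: 32866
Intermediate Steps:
Function('n')(c) = Add(-10, c)
Add(32637, Mul(-1, Function('n')(-219))) = Add(32637, Mul(-1, Add(-10, -219))) = Add(32637, Mul(-1, -229)) = Add(32637, 229) = 32866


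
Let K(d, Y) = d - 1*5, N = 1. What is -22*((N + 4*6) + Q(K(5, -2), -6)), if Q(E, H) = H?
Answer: -418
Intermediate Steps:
K(d, Y) = -5 + d (K(d, Y) = d - 5 = -5 + d)
-22*((N + 4*6) + Q(K(5, -2), -6)) = -22*((1 + 4*6) - 6) = -22*((1 + 24) - 6) = -22*(25 - 6) = -22*19 = -418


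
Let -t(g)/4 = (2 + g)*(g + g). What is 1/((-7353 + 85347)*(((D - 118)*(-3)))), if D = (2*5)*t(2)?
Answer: 1/177358356 ≈ 5.6383e-9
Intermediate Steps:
t(g) = -8*g*(2 + g) (t(g) = -4*(2 + g)*(g + g) = -4*(2 + g)*2*g = -8*g*(2 + g))
D = -640 (D = (2*5)*(-8*2*(2 + 2)) = 10*(-8*2*4) = 10*(-64) = -640)
1/((-7353 + 85347)*(((D - 118)*(-3)))) = 1/((-7353 + 85347)*(((-640 - 118)*(-3)))) = 1/(77994*((-758*(-3)))) = (1/77994)/2274 = (1/77994)*(1/2274) = 1/177358356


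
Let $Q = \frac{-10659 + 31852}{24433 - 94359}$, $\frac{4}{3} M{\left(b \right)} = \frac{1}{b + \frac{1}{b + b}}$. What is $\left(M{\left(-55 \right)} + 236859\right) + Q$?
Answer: $\frac{16703362220066}{70520371} \approx 2.3686 \cdot 10^{5}$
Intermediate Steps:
$M{\left(b \right)} = \frac{3}{4 \left(b + \frac{1}{2 b}\right)}$ ($M{\left(b \right)} = \frac{3}{4 \left(b + \frac{1}{b + b}\right)} = \frac{3}{4 \left(b + \frac{1}{2 b}\right)}$)
$Q = - \frac{21193}{69926}$ ($Q = \frac{21193}{-69926} = 21193 \left(- \frac{1}{69926}\right) = - \frac{21193}{69926} \approx -0.30308$)
$\left(M{\left(-55 \right)} + 236859\right) + Q = \left(\frac{3}{2} \left(-55\right) \frac{1}{1 + 2 \left(-55\right)^{2}} + 236859\right) - \frac{21193}{69926} = \left(\frac{3}{2} \left(-55\right) \frac{1}{1 + 2 \cdot 3025} + 236859\right) - \frac{21193}{69926} = \left(\frac{3}{2} \left(-55\right) \frac{1}{1 + 6050} + 236859\right) - \frac{21193}{69926} = \left(\frac{3}{2} \left(-55\right) \frac{1}{6051} + 236859\right) - \frac{21193}{69926} = \left(- \frac{55}{4034} + 236859\right) - \frac{21193}{69926} = \frac{955489151}{4034} - \frac{21193}{69926} = \frac{16703362220066}{70520371}$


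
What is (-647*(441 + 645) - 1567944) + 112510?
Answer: -2158076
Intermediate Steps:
(-647*(441 + 645) - 1567944) + 112510 = (-647*1086 - 1567944) + 112510 = (-702642 - 1567944) + 112510 = -2270586 + 112510 = -2158076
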